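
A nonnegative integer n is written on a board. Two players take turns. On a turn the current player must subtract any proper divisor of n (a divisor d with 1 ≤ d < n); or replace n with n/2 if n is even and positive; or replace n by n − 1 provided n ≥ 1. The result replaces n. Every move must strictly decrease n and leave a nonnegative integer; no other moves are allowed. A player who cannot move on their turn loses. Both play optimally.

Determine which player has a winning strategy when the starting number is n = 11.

Compute win/loss labels from the base case upward. A position with no move is L. Any other position is W if it can reach an L in one move, else L.
n=0: no move → L
n=1: →0(L), so W
n=2: →1(W) only, which is W, so L
n=3: →2(L), so W
n=4: →2(L), so W
n=5: →4(W) only, which is W, so L
n=6: →5(L), so W
n=7: →6(W) only, which is W, so L
n=8: →7(L), so W
n=9: →6(W), 8(W) — all W, so L
n=10: →5(L), so W
n=11: →10(W) only, which is W, so L
The starting position 11 is L: whatever the player to move does, the opponent receives a W position.

The second player wins.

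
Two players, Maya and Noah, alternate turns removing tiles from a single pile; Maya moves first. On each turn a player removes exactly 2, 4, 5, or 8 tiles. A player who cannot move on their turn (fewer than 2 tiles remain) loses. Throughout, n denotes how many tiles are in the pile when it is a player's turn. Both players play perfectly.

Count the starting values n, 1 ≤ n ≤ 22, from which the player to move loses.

Classify positions by backward induction: terminal positions (no move available) are L. From any other position, the mover wins iff some move reaches an L.
n=0: no move → L
n=1: no move → L
n=2: can move to 0, which is L ⇒ W
n=3: can move to 1, which is L ⇒ W
n=4: can move to 0, which is L ⇒ W
n=5: can move to 1, which is L ⇒ W
n=6: can move to 1, which is L ⇒ W
n=7: moves to 5(W), 3(W), 2(W); every one is W ⇒ L
n=8: can move to 0, which is L ⇒ W
n=9: can move to 7, which is L ⇒ W
n=10: moves to 8(W), 6(W), 5(W), 2(W); every one is W ⇒ L
n=11: can move to 7, which is L ⇒ W
n=12: can move to 10, which is L ⇒ W
n=13: moves to 11(W), 9(W), 8(W), 5(W); every one is W ⇒ L
n=14: can move to 10, which is L ⇒ W
n=15: can move to 13, which is L ⇒ W
n=16: moves to 14(W), 12(W), 11(W), 8(W); every one is W ⇒ L
n=17: can move to 13, which is L ⇒ W
n=18: can move to 16, which is L ⇒ W
n=19: moves to 17(W), 15(W), 14(W), 11(W); every one is W ⇒ L
n=20: can move to 16, which is L ⇒ W
n=21: can move to 19, which is L ⇒ W
n=22: moves to 20(W), 18(W), 17(W), 14(W); every one is W ⇒ L
L entries with 1 ≤ n ≤ 22 (n=0 is outside the asked range and is not counted): n = 1, 7, 10, 13, 16, 19, 22; that makes 7.

7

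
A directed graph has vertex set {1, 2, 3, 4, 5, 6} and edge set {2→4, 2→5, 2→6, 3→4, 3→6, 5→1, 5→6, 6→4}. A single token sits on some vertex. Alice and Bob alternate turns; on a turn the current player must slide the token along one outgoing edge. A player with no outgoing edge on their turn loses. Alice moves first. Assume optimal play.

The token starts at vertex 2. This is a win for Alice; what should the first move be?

Move to 4.

Build the W/L table. Terminal = L. A non-terminal position is W if it has a move to some L; otherwise it is L.
Every edge goes from a vertex to one that appears earlier in the order 4, 1, 6, 5, 2, 3, so processing vertices in that order labels each vertex after all of its successors.
4: no outgoing edge → L
1: no outgoing edge → L
6: W (go to 4, an L position)
5: W (go to 1, an L position)
2: W (go to 4, an L position)
3: W (go to 4, an L position)
From 2, the L positions reachable in one move are: 4.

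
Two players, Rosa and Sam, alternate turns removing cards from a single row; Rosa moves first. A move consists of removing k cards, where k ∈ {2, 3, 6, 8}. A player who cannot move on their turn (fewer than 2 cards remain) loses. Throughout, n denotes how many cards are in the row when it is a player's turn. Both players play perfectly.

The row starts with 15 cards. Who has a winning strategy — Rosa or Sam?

Positions with no move are L. A position that does have a move is losing for the player to move precisely when every available move leads to a winning position for the opponent. Fill in the labels:
n=0: no move → L
n=1: no move → L
n=2: W (go to 0, an L position)
n=3: W (go to 1, an L position)
n=4: W (go to 1, an L position)
n=5: L (options 3(W), 2(W) are all W)
n=6: W (go to 0, an L position)
n=7: W (go to 5, an L position)
n=8: W (go to 5, an L position)
n=9: W (go to 1, an L position)
n=10: L (options 8(W), 7(W), 4(W), 2(W) are all W)
n=11: W (go to 5, an L position)
n=12: W (go to 10, an L position)
n=13: W (go to 10, an L position)
n=14: L (options 12(W), 11(W), 8(W), 6(W) are all W)
n=15: L (options 13(W), 12(W), 9(W), 7(W) are all W)
Every move from 15 reaches a W position, so the mover loses.

Sam wins.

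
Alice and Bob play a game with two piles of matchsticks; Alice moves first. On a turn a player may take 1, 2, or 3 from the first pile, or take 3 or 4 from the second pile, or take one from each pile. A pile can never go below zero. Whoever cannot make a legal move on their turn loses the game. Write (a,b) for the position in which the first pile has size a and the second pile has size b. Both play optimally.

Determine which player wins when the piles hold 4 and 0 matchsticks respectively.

Work bottom-up. With no move the player to move loses. Otherwise the position is W if at least one move leads to an L position for the opponent, and L if every move leads to a W.
No move ever increases a pile, so every position that can arise here has a ≤ 4 and b ≤ 0; it is enough to label the cells with 0 ≤ a ≤ 4 and 0 ≤ b ≤ 0.
Every move lowers a or b (never raises either), so fill the grid row by row in increasing a, and left to right within a row: each cell's successors are then already labelled.
      b=0
a=0:    L
a=1:    W
a=2:    W
a=3:    W
a=4:    L
Cells with no legal move (terminal, hence L): (0,0).
The remaining L cells, each justified by listing all of its moves:
(4,0): L (options (3,0)(W), (2,0)(W), (1,0)(W) are all W)
Every other cell has at least one move into one of the L cells above, so it is W.
The starting position (4,0) is L: whatever Alice does, the opponent receives a W position.

Bob wins.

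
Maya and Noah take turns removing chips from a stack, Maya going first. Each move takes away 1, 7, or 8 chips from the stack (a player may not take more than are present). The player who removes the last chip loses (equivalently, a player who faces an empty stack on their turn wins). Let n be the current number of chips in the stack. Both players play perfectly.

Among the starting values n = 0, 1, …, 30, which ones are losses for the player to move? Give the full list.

1, 3, 5, 7, 16, 18, 20, 22

Label each position W (a win for the player to move) or L (a loss). A position with no legal move is W; any other position is W exactly when some move reaches an L, and L when every move reaches a W.
n=0: no move; the opponent has just taken the last chip and therefore loses → W
n=1: L (sole option 0(W) is W)
n=2: W (go to 1, an L position)
n=3: L (sole option 2(W) is W)
n=4: W (go to 3, an L position)
n=5: L (sole option 4(W) is W)
n=6: W (go to 5, an L position)
n=7: L (options 6(W), 0(W) are all W)
n=8: W (go to 7, an L position)
n=9: W (go to 1, an L position)
n=10: W (go to 3, an L position)
n=11: W (go to 3, an L position)
n=12: W (go to 5, an L position)
n=13: W (go to 5, an L position)
n=14: W (go to 7, an L position)
n=15: W (go to 7, an L position)
n=16: L (options 15(W), 9(W), 8(W) are all W)
n=17: W (go to 16, an L position)
n=18: L (options 17(W), 11(W), 10(W) are all W)
n=19: W (go to 18, an L position)
n=20: L (options 19(W), 13(W), 12(W) are all W)
n=21: W (go to 20, an L position)
n=22: L (options 21(W), 15(W), 14(W) are all W)
n=23: W (go to 22, an L position)
n=24: W (go to 16, an L position)
n=25: W (go to 18, an L position)
n=26: W (go to 18, an L position)
n=27: W (go to 20, an L position)
n=28: W (go to 20, an L position)
n=29: W (go to 22, an L position)
n=30: W (go to 22, an L position)
The losing starting values of n are exactly the entries labelled L in this table (8 of them).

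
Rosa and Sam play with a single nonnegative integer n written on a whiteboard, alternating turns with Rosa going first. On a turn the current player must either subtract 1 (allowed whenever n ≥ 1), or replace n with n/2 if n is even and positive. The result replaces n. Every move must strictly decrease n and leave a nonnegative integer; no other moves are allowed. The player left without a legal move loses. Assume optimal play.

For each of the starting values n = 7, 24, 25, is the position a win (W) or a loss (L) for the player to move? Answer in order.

Work bottom-up. With no move the player to move loses. Otherwise the position is W if at least one move leads to an L position for the opponent, and L if every move leads to a W.
n=0: no move → L
n=1: W (go to 0, an L position)
n=2: L (sole option 1(W) is W)
n=3: W (go to 2, an L position)
n=4: W (go to 2, an L position)
n=5: L (sole option 4(W) is W)
n=6: W (go to 5, an L position)
n=7: L (sole option 6(W) is W)
n=8: W (go to 7, an L position)
n=9: L (sole option 8(W) is W)
n=10: W (go to 5, an L position)
n=11: L (sole option 10(W) is W)
n=12: W (go to 11, an L position)
n=13: L (sole option 12(W) is W)
n=14: W (go to 7, an L position)
n=15: L (sole option 14(W) is W)
n=16: W (go to 15, an L position)
n=17: L (sole option 16(W) is W)
n=18: W (go to 9, an L position)
n=19: L (sole option 18(W) is W)
n=20: W (go to 19, an L position)
n=21: L (sole option 20(W) is W)
n=22: W (go to 11, an L position)
n=23: L (sole option 22(W) is W)
n=24: W (go to 23, an L position)
n=25: L (sole option 24(W) is W)

7: L, 24: W, 25: L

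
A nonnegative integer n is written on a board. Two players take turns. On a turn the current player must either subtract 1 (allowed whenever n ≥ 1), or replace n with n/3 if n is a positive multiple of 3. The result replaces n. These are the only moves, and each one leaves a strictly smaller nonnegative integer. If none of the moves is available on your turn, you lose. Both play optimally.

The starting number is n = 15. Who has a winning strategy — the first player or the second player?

The second player wins.

Positions with no move are L. A position that does have a move is losing for the player to move precisely when every available move leads to a winning position for the opponent. Fill in the labels:
n=0: no move → L
n=1: reaches L-position 0 → W
n=2: only reaches 1(W), which is W → L
n=3: reaches L-position 2 → W
n=4: only reaches 3(W), which is W → L
n=5: reaches L-position 4 → W
n=6: reaches L-position 2 → W
n=7: only reaches 6(W), which is W → L
n=8: reaches L-position 7 → W
n=9: only reaches 3(W), 8(W), all W → L
n=10: reaches L-position 9 → W
n=11: only reaches 10(W), which is W → L
n=12: reaches L-position 4 → W
n=13: only reaches 12(W), which is W → L
n=14: reaches L-position 13 → W
n=15: only reaches 5(W), 14(W), all W → L
Every move from 15 reaches a W position, so the mover loses.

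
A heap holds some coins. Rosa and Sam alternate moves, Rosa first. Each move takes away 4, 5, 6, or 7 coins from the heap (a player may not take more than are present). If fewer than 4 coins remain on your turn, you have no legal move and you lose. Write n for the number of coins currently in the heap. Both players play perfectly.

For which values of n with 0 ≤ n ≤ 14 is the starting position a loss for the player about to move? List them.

Use the standard recursion: the mover loses at a terminal position; elsewhere, the mover wins exactly when some move hands the opponent an L position.
n=0: no move → L
n=1: no move → L
n=2: no move → L
n=3: no move → L
n=4: W (go to 0, an L position)
n=5: W (go to 1, an L position)
n=6: W (go to 2, an L position)
n=7: W (go to 3, an L position)
n=8: W (go to 3, an L position)
n=9: W (go to 3, an L position)
n=10: W (go to 3, an L position)
n=11: L (options 7(W), 6(W), 5(W), 4(W) are all W)
n=12: L (options 8(W), 7(W), 6(W), 5(W) are all W)
n=13: L (options 9(W), 8(W), 7(W), 6(W) are all W)
n=14: L (options 10(W), 9(W), 8(W), 7(W) are all W)
Reading off the rows marked L gives the requested list; there are 8 such values of n.

0, 1, 2, 3, 11, 12, 13, 14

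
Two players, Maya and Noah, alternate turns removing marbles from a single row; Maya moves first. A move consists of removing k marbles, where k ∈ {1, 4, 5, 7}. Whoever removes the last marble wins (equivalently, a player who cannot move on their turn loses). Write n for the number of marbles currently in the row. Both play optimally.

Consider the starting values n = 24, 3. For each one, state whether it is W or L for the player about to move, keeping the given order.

Work bottom-up. With no move the player to move loses. Otherwise the position is W if at least one move leads to an L position for the opponent, and L if every move leads to a W.
n=0: no move → L
n=1: →0(L), so W
n=2: →1(W) only, which is W, so L
n=3: →2(L), so W
n=4: →0(L), so W
n=5: →0(L), so W
n=6: →2(L), so W
n=7: →2(L), so W
n=8: →7(W), 4(W), 3(W), 1(W) — all W, so L
n=9: →8(L), so W
n=10: →9(W), 6(W), 5(W), 3(W) — all W, so L
n=11: →10(L), so W
n=12: →8(L), so W
n=13: →8(L), so W
n=14: →10(L), so W
n=15: →10(L), so W
n=16: →15(W), 12(W), 11(W), 9(W) — all W, so L
n=17: →16(L), so W
n=18: →17(W), 14(W), 13(W), 11(W) — all W, so L
n=19: →18(L), so W
n=20: →16(L), so W
n=21: →16(L), so W
n=22: →18(L), so W
n=23: →18(L), so W
n=24: →23(W), 20(W), 19(W), 17(W) — all W, so L

24: L, 3: W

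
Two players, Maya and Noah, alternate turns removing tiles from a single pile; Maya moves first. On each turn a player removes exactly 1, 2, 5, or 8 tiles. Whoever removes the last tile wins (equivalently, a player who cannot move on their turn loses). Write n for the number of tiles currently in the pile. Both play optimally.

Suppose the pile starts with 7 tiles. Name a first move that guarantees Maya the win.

Remove 1, leaving 6.

Positions with no move are L. A position that does have a move is losing for the player to move precisely when every available move leads to a winning position for the opponent. Fill in the labels:
n=0: no move → L
n=1: →0(L), so W
n=2: →0(L), so W
n=3: →2(W), 1(W) — all W, so L
n=4: →3(L), so W
n=5: →3(L), so W
n=6: →5(W), 4(W), 1(W) — all W, so L
n=7: →6(L), so W
From 7, the L positions reachable in one move are: 6.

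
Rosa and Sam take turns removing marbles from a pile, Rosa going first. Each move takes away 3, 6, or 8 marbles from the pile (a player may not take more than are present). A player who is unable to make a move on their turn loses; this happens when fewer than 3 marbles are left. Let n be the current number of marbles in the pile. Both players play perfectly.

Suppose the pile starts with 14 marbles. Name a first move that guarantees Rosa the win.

Remove 3, leaving 11.

Compute win/loss labels from the base case upward. A position with no move is L. Any other position is W if it can reach an L in one move, else L.
n=0: no move → L
n=1: no move → L
n=2: no move → L
n=3: →0(L), so W
n=4: →1(L), so W
n=5: →2(L), so W
n=6: →0(L), so W
n=7: →1(L), so W
n=8: →2(L), so W
n=9: →1(L), so W
n=10: →2(L), so W
n=11: →8(W), 5(W), 3(W) — all W, so L
n=12: →9(W), 6(W), 4(W) — all W, so L
n=13: →10(W), 7(W), 5(W) — all W, so L
n=14: →11(L), so W
From 14, the L positions reachable in one move are: 11.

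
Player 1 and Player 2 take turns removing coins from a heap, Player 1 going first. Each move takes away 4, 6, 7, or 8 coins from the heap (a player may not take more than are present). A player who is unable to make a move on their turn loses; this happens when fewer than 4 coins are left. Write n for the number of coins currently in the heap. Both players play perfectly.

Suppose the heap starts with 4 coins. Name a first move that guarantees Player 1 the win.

Classify positions by backward induction: terminal positions (no move available) are L. From any other position, the mover wins iff some move reaches an L.
n=0: no move → L
n=1: no move → L
n=2: no move → L
n=3: no move → L
n=4: →0(L), so W
From 4, the L positions reachable in one move are: 0.

Remove 4, leaving 0.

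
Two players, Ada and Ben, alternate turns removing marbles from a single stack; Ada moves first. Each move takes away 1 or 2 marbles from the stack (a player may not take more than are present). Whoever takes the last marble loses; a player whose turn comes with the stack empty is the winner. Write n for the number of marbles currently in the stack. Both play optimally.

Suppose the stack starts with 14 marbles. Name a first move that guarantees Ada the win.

Work bottom-up. With no move the player to move wins. Otherwise the position is W if at least one move leads to an L position for the opponent, and L if every move leads to a W.
n=0: no move; the opponent has just taken the last marble and therefore loses → W
n=1: only reaches 0(W), which is W → L
n=2: reaches L-position 1 → W
n=3: reaches L-position 1 → W
n=4: only reaches 3(W), 2(W), all W → L
n=5: reaches L-position 4 → W
n=6: reaches L-position 4 → W
n=7: only reaches 6(W), 5(W), all W → L
n=8: reaches L-position 7 → W
n=9: reaches L-position 7 → W
n=10: only reaches 9(W), 8(W), all W → L
n=11: reaches L-position 10 → W
n=12: reaches L-position 10 → W
n=13: only reaches 12(W), 11(W), all W → L
n=14: reaches L-position 13 → W
From 14, the L positions reachable in one move are: 13.

Remove 1, leaving 13.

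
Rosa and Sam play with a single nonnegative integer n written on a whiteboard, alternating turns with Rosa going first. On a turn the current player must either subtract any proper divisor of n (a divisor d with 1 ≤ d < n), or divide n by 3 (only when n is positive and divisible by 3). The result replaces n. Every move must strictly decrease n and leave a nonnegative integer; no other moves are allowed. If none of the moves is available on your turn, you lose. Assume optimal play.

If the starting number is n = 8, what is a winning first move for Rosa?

Use the standard recursion: the mover loses at a terminal position; elsewhere, the mover wins exactly when some move hands the opponent an L position.
n=0: no move → L
n=1: no move → L
n=2: W (go to 1, an L position)
n=3: W (go to 1, an L position)
n=4: L (options 2(W), 3(W) are all W)
n=5: W (go to 4, an L position)
n=6: W (go to 4, an L position)
n=7: L (sole option 6(W) is W)
n=8: W (go to 4, an L position)
From 8, the L positions reachable in one move are: 4, 7. Any move reaching one of these is winning.

Move to 4.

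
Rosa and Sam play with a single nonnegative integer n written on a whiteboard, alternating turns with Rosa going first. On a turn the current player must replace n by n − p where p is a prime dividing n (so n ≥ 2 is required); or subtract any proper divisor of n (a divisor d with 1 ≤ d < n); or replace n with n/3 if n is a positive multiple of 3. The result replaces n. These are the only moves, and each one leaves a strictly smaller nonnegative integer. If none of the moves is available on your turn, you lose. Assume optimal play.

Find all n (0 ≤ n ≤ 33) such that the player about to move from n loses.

Positions with no move are L. A position that does have a move is losing for the player to move precisely when every available move leads to a winning position for the opponent. Fill in the labels:
n=0: no move → L
n=1: no move → L
n=2: can move to 0, which is L ⇒ W
n=3: can move to 0, which is L ⇒ W
n=4: moves to 2(W), 3(W); every one is W ⇒ L
n=5: can move to 0, which is L ⇒ W
n=6: can move to 4, which is L ⇒ W
n=7: can move to 0, which is L ⇒ W
n=8: can move to 4, which is L ⇒ W
n=9: moves to 3(W), 6(W), 8(W); every one is W ⇒ L
n=10: can move to 9, which is L ⇒ W
n=11: can move to 0, which is L ⇒ W
n=12: can move to 4, which is L ⇒ W
n=13: can move to 0, which is L ⇒ W
n=14: moves to 7(W), 12(W), 13(W); every one is W ⇒ L
n=15: can move to 14, which is L ⇒ W
n=16: can move to 14, which is L ⇒ W
n=17: can move to 0, which is L ⇒ W
n=18: can move to 9, which is L ⇒ W
n=19: can move to 0, which is L ⇒ W
n=20: moves to 10(W), 15(W), 16(W), 18(W), 19(W); every one is W ⇒ L
n=21: can move to 14, which is L ⇒ W
n=22: can move to 20, which is L ⇒ W
n=23: can move to 0, which is L ⇒ W
n=24: can move to 20, which is L ⇒ W
n=25: can move to 20, which is L ⇒ W
n=26: moves to 13(W), 24(W), 25(W); every one is W ⇒ L
n=27: can move to 9, which is L ⇒ W
n=28: can move to 14, which is L ⇒ W
n=29: can move to 0, which is L ⇒ W
n=30: can move to 20, which is L ⇒ W
n=31: can move to 0, which is L ⇒ W
n=32: moves to 16(W), 24(W), 28(W), 30(W), 31(W); every one is W ⇒ L
n=33: can move to 32, which is L ⇒ W
Reading off the rows marked L gives the requested list; there are 8 such values of n.

0, 1, 4, 9, 14, 20, 26, 32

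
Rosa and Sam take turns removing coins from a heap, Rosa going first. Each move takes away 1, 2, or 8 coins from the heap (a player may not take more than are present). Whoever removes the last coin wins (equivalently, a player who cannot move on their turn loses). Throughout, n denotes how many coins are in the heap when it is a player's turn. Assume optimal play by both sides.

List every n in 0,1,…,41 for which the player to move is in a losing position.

Classify positions by backward induction: terminal positions (no move available) are L. From any other position, the mover wins iff some move reaches an L.
n=0: no move → L
n=1: can move to 0, which is L ⇒ W
n=2: can move to 0, which is L ⇒ W
n=3: moves to 2(W), 1(W); every one is W ⇒ L
n=4: can move to 3, which is L ⇒ W
n=5: can move to 3, which is L ⇒ W
n=6: moves to 5(W), 4(W); every one is W ⇒ L
n=7: can move to 6, which is L ⇒ W
n=8: can move to 6, which is L ⇒ W
n=9: moves to 8(W), 7(W), 1(W); every one is W ⇒ L
n=10: can move to 9, which is L ⇒ W
n=11: can move to 9, which is L ⇒ W
n=12: moves to 11(W), 10(W), 4(W); every one is W ⇒ L
n=13: can move to 12, which is L ⇒ W
n=14: can move to 12, which is L ⇒ W
n=15: moves to 14(W), 13(W), 7(W); every one is W ⇒ L
n=16: can move to 15, which is L ⇒ W
n=17: can move to 15, which is L ⇒ W
n=18: moves to 17(W), 16(W), 10(W); every one is W ⇒ L
n=19: can move to 18, which is L ⇒ W
n=20: can move to 18, which is L ⇒ W
n=21: moves to 20(W), 19(W), 13(W); every one is W ⇒ L
n=22: can move to 21, which is L ⇒ W
n=23: can move to 21, which is L ⇒ W
n=24: moves to 23(W), 22(W), 16(W); every one is W ⇒ L
n=25: can move to 24, which is L ⇒ W
n=26: can move to 24, which is L ⇒ W
n=27: moves to 26(W), 25(W), 19(W); every one is W ⇒ L
n=28: can move to 27, which is L ⇒ W
n=29: can move to 27, which is L ⇒ W
n=30: moves to 29(W), 28(W), 22(W); every one is W ⇒ L
n=31: can move to 30, which is L ⇒ W
n=32: can move to 30, which is L ⇒ W
n=33: moves to 32(W), 31(W), 25(W); every one is W ⇒ L
n=34: can move to 33, which is L ⇒ W
n=35: can move to 33, which is L ⇒ W
n=36: moves to 35(W), 34(W), 28(W); every one is W ⇒ L
n=37: can move to 36, which is L ⇒ W
n=38: can move to 36, which is L ⇒ W
n=39: moves to 38(W), 37(W), 31(W); every one is W ⇒ L
n=40: can move to 39, which is L ⇒ W
n=41: can move to 39, which is L ⇒ W
The losing starting values of n are exactly the entries labelled L in this table (14 of them).

0, 3, 6, 9, 12, 15, 18, 21, 24, 27, 30, 33, 36, 39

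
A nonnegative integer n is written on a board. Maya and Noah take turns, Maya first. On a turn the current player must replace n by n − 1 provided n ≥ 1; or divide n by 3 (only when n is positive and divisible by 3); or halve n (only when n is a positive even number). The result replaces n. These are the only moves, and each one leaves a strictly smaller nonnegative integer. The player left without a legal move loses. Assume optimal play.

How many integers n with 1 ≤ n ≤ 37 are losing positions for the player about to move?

14

Compute win/loss labels from the base case upward. A position with no move is L. Any other position is W if it can reach an L in one move, else L.
n=0: no move → L
n=1: reaches L-position 0 → W
n=2: only reaches 1(W), which is W → L
n=3: reaches L-position 2 → W
n=4: reaches L-position 2 → W
n=5: only reaches 4(W), which is W → L
n=6: reaches L-position 2 → W
n=7: only reaches 6(W), which is W → L
n=8: reaches L-position 7 → W
n=9: only reaches 3(W), 8(W), all W → L
n=10: reaches L-position 5 → W
n=11: only reaches 10(W), which is W → L
n=12: reaches L-position 11 → W
n=13: only reaches 12(W), which is W → L
n=14: reaches L-position 7 → W
n=15: reaches L-position 5 → W
n=16: only reaches 8(W), 15(W), all W → L
n=17: reaches L-position 16 → W
n=18: reaches L-position 9 → W
n=19: only reaches 18(W), which is W → L
n=20: reaches L-position 19 → W
n=21: reaches L-position 7 → W
n=22: reaches L-position 11 → W
n=23: only reaches 22(W), which is W → L
n=24: reaches L-position 23 → W
n=25: only reaches 24(W), which is W → L
n=26: reaches L-position 13 → W
n=27: reaches L-position 9 → W
n=28: only reaches 14(W), 27(W), all W → L
n=29: reaches L-position 28 → W
n=30: only reaches 10(W), 15(W), 29(W), all W → L
n=31: reaches L-position 30 → W
n=32: reaches L-position 16 → W
n=33: reaches L-position 11 → W
n=34: only reaches 17(W), 33(W), all W → L
n=35: reaches L-position 34 → W
n=36: only reaches 12(W), 18(W), 35(W), all W → L
n=37: reaches L-position 36 → W
L entries with 1 ≤ n ≤ 37 (n=0 is outside the asked range and is not counted): n = 2, 5, 7, 9, 11, 13, 16, 19, 23, 25, 28, 30, 34, 36; that makes 14.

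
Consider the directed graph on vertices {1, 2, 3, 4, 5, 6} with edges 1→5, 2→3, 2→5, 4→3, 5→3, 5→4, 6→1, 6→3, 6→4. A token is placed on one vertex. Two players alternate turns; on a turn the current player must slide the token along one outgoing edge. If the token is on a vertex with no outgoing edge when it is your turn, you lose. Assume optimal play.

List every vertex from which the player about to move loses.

1, 3

Positions with no move are L. A position that does have a move is losing for the player to move precisely when every available move leads to a winning position for the opponent. Fill in the labels:
Every edge goes from a vertex to one that appears earlier in the order 3, 4, 5, 1, 2, 6, so processing vertices in that order labels each vertex after all of its successors.
3: no outgoing edge → L
4: can move to 3, which is L ⇒ W
5: can move to 3, which is L ⇒ W
1: the only move is to 5(W), a W ⇒ L
2: can move to 3, which is L ⇒ W
6: can move to 1, which is L ⇒ W
Reading off the rows marked L gives the requested list; there are 2 such vertices.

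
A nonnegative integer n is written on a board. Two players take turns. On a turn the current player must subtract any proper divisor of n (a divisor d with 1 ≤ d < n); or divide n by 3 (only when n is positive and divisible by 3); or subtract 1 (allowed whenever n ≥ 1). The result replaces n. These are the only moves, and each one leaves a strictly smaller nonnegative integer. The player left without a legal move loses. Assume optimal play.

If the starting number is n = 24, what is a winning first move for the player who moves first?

Move to 16.

Work bottom-up. With no move the player to move loses. Otherwise the position is W if at least one move leads to an L position for the opponent, and L if every move leads to a W.
n=0: no move → L
n=1: W (go to 0, an L position)
n=2: L (sole option 1(W) is W)
n=3: W (go to 2, an L position)
n=4: W (go to 2, an L position)
n=5: L (sole option 4(W) is W)
n=6: W (go to 2, an L position)
n=7: L (sole option 6(W) is W)
n=8: W (go to 7, an L position)
n=9: L (options 3(W), 6(W), 8(W) are all W)
n=10: W (go to 5, an L position)
n=11: L (sole option 10(W) is W)
n=12: W (go to 9, an L position)
n=13: L (sole option 12(W) is W)
n=14: W (go to 7, an L position)
n=15: W (go to 5, an L position)
n=16: L (options 8(W), 12(W), 14(W), 15(W) are all W)
n=17: W (go to 16, an L position)
n=18: W (go to 9, an L position)
n=19: L (sole option 18(W) is W)
n=20: W (go to 16, an L position)
n=21: W (go to 7, an L position)
n=22: W (go to 11, an L position)
n=23: L (sole option 22(W) is W)
n=24: W (go to 16, an L position)
From 24, the L positions reachable in one move are: 16, 23. Any move reaching one of these is winning.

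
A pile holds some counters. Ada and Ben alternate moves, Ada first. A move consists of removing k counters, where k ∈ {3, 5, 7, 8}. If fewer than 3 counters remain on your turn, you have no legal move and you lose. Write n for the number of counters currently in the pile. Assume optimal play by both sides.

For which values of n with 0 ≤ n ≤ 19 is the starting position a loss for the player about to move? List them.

0, 1, 2, 11, 12, 13

Classify positions by backward induction: terminal positions (no move available) are L. From any other position, the mover wins iff some move reaches an L.
n=0: no move → L
n=1: no move → L
n=2: no move → L
n=3: reaches L-position 0 → W
n=4: reaches L-position 1 → W
n=5: reaches L-position 2 → W
n=6: reaches L-position 1 → W
n=7: reaches L-position 2 → W
n=8: reaches L-position 1 → W
n=9: reaches L-position 2 → W
n=10: reaches L-position 2 → W
n=11: only reaches 8(W), 6(W), 4(W), 3(W), all W → L
n=12: only reaches 9(W), 7(W), 5(W), 4(W), all W → L
n=13: only reaches 10(W), 8(W), 6(W), 5(W), all W → L
n=14: reaches L-position 11 → W
n=15: reaches L-position 12 → W
n=16: reaches L-position 13 → W
n=17: reaches L-position 12 → W
n=18: reaches L-position 13 → W
n=19: reaches L-position 12 → W
The losing starting values of n are exactly the entries labelled L in this table (6 of them).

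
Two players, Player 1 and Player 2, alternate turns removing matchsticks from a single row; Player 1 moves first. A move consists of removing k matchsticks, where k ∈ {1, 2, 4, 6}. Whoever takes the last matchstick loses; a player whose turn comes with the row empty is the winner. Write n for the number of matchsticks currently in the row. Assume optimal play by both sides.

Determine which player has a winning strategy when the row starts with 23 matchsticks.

Player 1 wins.

Build the W/L table. Terminal = W. A non-terminal position is W if it has a move to some L; otherwise it is L.
n=0: no move; the opponent has just taken the last matchstick and therefore loses → W
n=1: L (sole option 0(W) is W)
n=2: W (go to 1, an L position)
n=3: W (go to 1, an L position)
n=4: L (options 3(W), 2(W), 0(W) are all W)
n=5: W (go to 4, an L position)
n=6: W (go to 4, an L position)
n=7: W (go to 1, an L position)
n=8: W (go to 4, an L position)
n=9: L (options 8(W), 7(W), 5(W), 3(W) are all W)
n=10: W (go to 9, an L position)
n=11: W (go to 9, an L position)
n=12: L (options 11(W), 10(W), 8(W), 6(W) are all W)
n=13: W (go to 12, an L position)
n=14: W (go to 12, an L position)
n=15: W (go to 9, an L position)
n=16: W (go to 12, an L position)
n=17: L (options 16(W), 15(W), 13(W), 11(W) are all W)
n=18: W (go to 17, an L position)
n=19: W (go to 17, an L position)
n=20: L (options 19(W), 18(W), 16(W), 14(W) are all W)
n=21: W (go to 20, an L position)
n=22: W (go to 20, an L position)
n=23: W (go to 17, an L position)
The starting position 23 is W: Player 1 should remove 6, leaving 17, handing over an L position.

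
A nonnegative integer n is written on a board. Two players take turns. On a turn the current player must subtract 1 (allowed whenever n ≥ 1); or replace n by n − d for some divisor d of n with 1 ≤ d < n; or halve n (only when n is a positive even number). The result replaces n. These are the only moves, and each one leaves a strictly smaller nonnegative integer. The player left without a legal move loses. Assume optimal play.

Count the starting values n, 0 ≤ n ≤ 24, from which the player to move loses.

Compute win/loss labels from the base case upward. A position with no move is L. Any other position is W if it can reach an L in one move, else L.
n=0: no move → L
n=1: →0(L), so W
n=2: →1(W) only, which is W, so L
n=3: →2(L), so W
n=4: →2(L), so W
n=5: →4(W) only, which is W, so L
n=6: →5(L), so W
n=7: →6(W) only, which is W, so L
n=8: →7(L), so W
n=9: →6(W), 8(W) — all W, so L
n=10: →5(L), so W
n=11: →10(W) only, which is W, so L
n=12: →9(L), so W
n=13: →12(W) only, which is W, so L
n=14: →7(L), so W
n=15: →10(W), 12(W), 14(W) — all W, so L
n=16: →15(L), so W
n=17: →16(W) only, which is W, so L
n=18: →9(L), so W
n=19: →18(W) only, which is W, so L
n=20: →15(L), so W
n=21: →14(W), 18(W), 20(W) — all W, so L
n=22: →11(L), so W
n=23: →22(W) only, which is W, so L
n=24: →21(L), so W
L entries with 0 ≤ n ≤ 24: n = 0, 2, 5, 7, 9, 11, 13, 15, 17, 19, 21, 23; that makes 12.

12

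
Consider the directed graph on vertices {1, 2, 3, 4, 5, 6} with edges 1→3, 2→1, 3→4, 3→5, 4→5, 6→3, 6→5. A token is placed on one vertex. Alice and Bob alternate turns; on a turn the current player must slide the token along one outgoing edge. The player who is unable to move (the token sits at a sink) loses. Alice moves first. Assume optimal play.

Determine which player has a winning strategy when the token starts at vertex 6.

Label each position W (a win for the player to move) or L (a loss). A position with no legal move is L; any other position is W exactly when some move reaches an L, and L when every move reaches a W.
Every edge goes from a vertex to one that appears earlier in the order 5, 4, 3, 6, 1, 2, so processing vertices in that order labels each vertex after all of its successors.
5: no outgoing edge → L
4: reaches L-position 5 → W
3: reaches L-position 5 → W
6: reaches L-position 5 → W
1: only reaches 3(W), which is W → L
2: reaches L-position 1 → W
From 6 Alice can move to 5, reaching an L position.

Alice wins.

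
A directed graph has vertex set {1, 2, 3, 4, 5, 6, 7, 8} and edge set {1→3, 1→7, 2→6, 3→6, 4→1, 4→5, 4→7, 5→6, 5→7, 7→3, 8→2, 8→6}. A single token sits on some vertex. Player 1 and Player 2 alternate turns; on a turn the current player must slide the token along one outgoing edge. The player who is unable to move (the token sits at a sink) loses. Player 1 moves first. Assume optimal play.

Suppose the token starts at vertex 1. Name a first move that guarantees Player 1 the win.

Move to 7.

Work bottom-up. With no move the player to move loses. Otherwise the position is W if at least one move leads to an L position for the opponent, and L if every move leads to a W.
Every edge goes from a vertex to one that appears earlier in the order 6, 2, 8, 3, 7, 1, 5, 4, so processing vertices in that order labels each vertex after all of its successors.
6: no outgoing edge → L
2: can move to 6, which is L ⇒ W
8: can move to 6, which is L ⇒ W
3: can move to 6, which is L ⇒ W
7: the only move is to 3(W), a W ⇒ L
1: can move to 7, which is L ⇒ W
5: can move to 7, which is L ⇒ W
4: can move to 7, which is L ⇒ W
From 1, the L positions reachable in one move are: 7.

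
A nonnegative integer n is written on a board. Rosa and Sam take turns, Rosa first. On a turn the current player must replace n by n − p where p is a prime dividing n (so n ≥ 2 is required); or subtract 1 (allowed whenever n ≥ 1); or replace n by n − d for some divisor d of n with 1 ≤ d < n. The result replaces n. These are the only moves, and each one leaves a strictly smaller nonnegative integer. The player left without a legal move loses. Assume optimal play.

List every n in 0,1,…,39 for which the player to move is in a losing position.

Use the standard recursion: the mover loses at a terminal position; elsewhere, the mover wins exactly when some move hands the opponent an L position.
n=0: no move → L
n=1: W (go to 0, an L position)
n=2: W (go to 0, an L position)
n=3: W (go to 0, an L position)
n=4: L (options 2(W), 3(W) are all W)
n=5: W (go to 0, an L position)
n=6: W (go to 4, an L position)
n=7: W (go to 0, an L position)
n=8: W (go to 4, an L position)
n=9: L (options 6(W), 8(W) are all W)
n=10: W (go to 9, an L position)
n=11: W (go to 0, an L position)
n=12: W (go to 9, an L position)
n=13: W (go to 0, an L position)
n=14: L (options 7(W), 12(W), 13(W) are all W)
n=15: W (go to 14, an L position)
n=16: W (go to 14, an L position)
n=17: W (go to 0, an L position)
n=18: W (go to 9, an L position)
n=19: W (go to 0, an L position)
n=20: L (options 10(W), 15(W), 16(W), 18(W), 19(W) are all W)
n=21: W (go to 14, an L position)
n=22: W (go to 20, an L position)
n=23: W (go to 0, an L position)
n=24: W (go to 20, an L position)
n=25: W (go to 20, an L position)
n=26: L (options 13(W), 24(W), 25(W) are all W)
n=27: W (go to 26, an L position)
n=28: W (go to 14, an L position)
n=29: W (go to 0, an L position)
n=30: W (go to 20, an L position)
n=31: W (go to 0, an L position)
n=32: L (options 16(W), 24(W), 28(W), 30(W), 31(W) are all W)
n=33: W (go to 32, an L position)
n=34: W (go to 32, an L position)
n=35: L (options 28(W), 30(W), 34(W) are all W)
n=36: W (go to 32, an L position)
n=37: W (go to 0, an L position)
n=38: L (options 19(W), 36(W), 37(W) are all W)
n=39: W (go to 26, an L position)
Reading off the rows marked L gives the requested list; there are 9 such values of n.

0, 4, 9, 14, 20, 26, 32, 35, 38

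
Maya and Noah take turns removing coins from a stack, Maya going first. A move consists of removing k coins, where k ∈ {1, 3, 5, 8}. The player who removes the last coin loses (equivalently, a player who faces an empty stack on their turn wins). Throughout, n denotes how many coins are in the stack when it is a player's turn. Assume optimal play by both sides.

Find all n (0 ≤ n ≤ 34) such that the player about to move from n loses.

1, 3, 5, 7, 14, 16, 18, 20, 27, 29, 31, 33

Use the standard recursion: the mover wins at a terminal position; elsewhere, the mover wins exactly when some move hands the opponent an L position.
n=0: no move; the opponent has just taken the last coin and therefore loses → W
n=1: the only move is to 0(W), a W ⇒ L
n=2: can move to 1, which is L ⇒ W
n=3: moves to 2(W), 0(W); every one is W ⇒ L
n=4: can move to 3, which is L ⇒ W
n=5: moves to 4(W), 2(W), 0(W); every one is W ⇒ L
n=6: can move to 5, which is L ⇒ W
n=7: moves to 6(W), 4(W), 2(W); every one is W ⇒ L
n=8: can move to 7, which is L ⇒ W
n=9: can move to 1, which is L ⇒ W
n=10: can move to 7, which is L ⇒ W
n=11: can move to 3, which is L ⇒ W
n=12: can move to 7, which is L ⇒ W
n=13: can move to 5, which is L ⇒ W
n=14: moves to 13(W), 11(W), 9(W), 6(W); every one is W ⇒ L
n=15: can move to 14, which is L ⇒ W
n=16: moves to 15(W), 13(W), 11(W), 8(W); every one is W ⇒ L
n=17: can move to 16, which is L ⇒ W
n=18: moves to 17(W), 15(W), 13(W), 10(W); every one is W ⇒ L
n=19: can move to 18, which is L ⇒ W
n=20: moves to 19(W), 17(W), 15(W), 12(W); every one is W ⇒ L
n=21: can move to 20, which is L ⇒ W
n=22: can move to 14, which is L ⇒ W
n=23: can move to 20, which is L ⇒ W
n=24: can move to 16, which is L ⇒ W
n=25: can move to 20, which is L ⇒ W
n=26: can move to 18, which is L ⇒ W
n=27: moves to 26(W), 24(W), 22(W), 19(W); every one is W ⇒ L
n=28: can move to 27, which is L ⇒ W
n=29: moves to 28(W), 26(W), 24(W), 21(W); every one is W ⇒ L
n=30: can move to 29, which is L ⇒ W
n=31: moves to 30(W), 28(W), 26(W), 23(W); every one is W ⇒ L
n=32: can move to 31, which is L ⇒ W
n=33: moves to 32(W), 30(W), 28(W), 25(W); every one is W ⇒ L
n=34: can move to 33, which is L ⇒ W
The losing starting values of n are exactly the entries labelled L in this table (12 of them).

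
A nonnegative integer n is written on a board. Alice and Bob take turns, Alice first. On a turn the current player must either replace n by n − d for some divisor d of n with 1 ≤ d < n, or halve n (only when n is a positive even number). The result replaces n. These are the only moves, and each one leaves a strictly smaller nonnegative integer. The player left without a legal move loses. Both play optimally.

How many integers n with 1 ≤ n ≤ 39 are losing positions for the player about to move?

20

Use the standard recursion: the mover loses at a terminal position; elsewhere, the mover wins exactly when some move hands the opponent an L position.
n=0: no move → L
n=1: no move → L
n=2: W (go to 1, an L position)
n=3: L (sole option 2(W) is W)
n=4: W (go to 3, an L position)
n=5: L (sole option 4(W) is W)
n=6: W (go to 3, an L position)
n=7: L (sole option 6(W) is W)
n=8: W (go to 7, an L position)
n=9: L (options 6(W), 8(W) are all W)
n=10: W (go to 5, an L position)
n=11: L (sole option 10(W) is W)
n=12: W (go to 9, an L position)
n=13: L (sole option 12(W) is W)
n=14: W (go to 7, an L position)
n=15: L (options 10(W), 12(W), 14(W) are all W)
n=16: W (go to 15, an L position)
n=17: L (sole option 16(W) is W)
n=18: W (go to 9, an L position)
n=19: L (sole option 18(W) is W)
n=20: W (go to 15, an L position)
n=21: L (options 14(W), 18(W), 20(W) are all W)
n=22: W (go to 11, an L position)
n=23: L (sole option 22(W) is W)
n=24: W (go to 21, an L position)
n=25: L (options 20(W), 24(W) are all W)
n=26: W (go to 13, an L position)
n=27: L (options 18(W), 24(W), 26(W) are all W)
n=28: W (go to 21, an L position)
n=29: L (sole option 28(W) is W)
n=30: W (go to 15, an L position)
n=31: L (sole option 30(W) is W)
n=32: W (go to 31, an L position)
n=33: L (options 22(W), 30(W), 32(W) are all W)
n=34: W (go to 17, an L position)
n=35: L (options 28(W), 30(W), 34(W) are all W)
n=36: W (go to 27, an L position)
n=37: L (sole option 36(W) is W)
n=38: W (go to 19, an L position)
n=39: L (options 26(W), 36(W), 38(W) are all W)
L entries with 1 ≤ n ≤ 39 (n=0 is outside the asked range and is not counted): n = 1, 3, 5, 7, 9, 11, 13, 15, 17, 19, 21, 23, 25, 27, 29, 31, 33, 35, 37, 39; that makes 20.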